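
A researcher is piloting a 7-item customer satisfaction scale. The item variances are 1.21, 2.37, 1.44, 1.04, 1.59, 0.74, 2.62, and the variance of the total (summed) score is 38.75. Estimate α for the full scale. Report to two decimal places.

α = 0.84

Σσᵢ² = 1.21 + 2.37 + 1.44 + 1.04 + 1.59 + 0.74 + 2.62 = 11.01
α = (k/(k−1))·(1 − Σσᵢ²/Var(T)) = (7/6)·(1 − 11.01/38.75) = 0.84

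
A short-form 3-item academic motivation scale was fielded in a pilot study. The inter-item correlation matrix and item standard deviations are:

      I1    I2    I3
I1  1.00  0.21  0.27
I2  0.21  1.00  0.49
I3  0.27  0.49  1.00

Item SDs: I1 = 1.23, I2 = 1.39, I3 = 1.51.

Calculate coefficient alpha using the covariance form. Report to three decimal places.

Σσ²ᵢ = 1.23² + 1.39² + 1.51² = 5.7251
Covariances σ_ij = r_ij · s_i · s_j:
  σ(I1,I2) = 0.21 × 1.23 × 1.39 = 0.3590
  σ(I1,I3) = 0.27 × 1.23 × 1.51 = 0.5015
  σ(I2,I3) = 0.49 × 1.39 × 1.51 = 1.0285
σ²_T = Σσ²ᵢ + 2·Σσ_ij = 5.7251 + 2 × 1.8890 = 9.5031
α = (3/2)·(1 − 5.7251/9.5031) = 0.596

coefficient alpha = 0.596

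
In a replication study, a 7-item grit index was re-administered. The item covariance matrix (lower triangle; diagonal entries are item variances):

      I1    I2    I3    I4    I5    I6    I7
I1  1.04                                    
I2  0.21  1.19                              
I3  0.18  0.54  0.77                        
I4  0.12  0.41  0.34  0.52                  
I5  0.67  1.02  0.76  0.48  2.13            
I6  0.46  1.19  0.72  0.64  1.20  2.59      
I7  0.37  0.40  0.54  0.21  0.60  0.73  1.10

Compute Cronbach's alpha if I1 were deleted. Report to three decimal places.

Cronbach's alpha = 0.842

Remaining items: I2, I3, I4, I5, I6, I7 (k = 6).
Σσ²ᵢ = 1.19 + 0.77 + 0.52 + 2.13 + 2.59 + 1.10 = 8.30
σ²_total = 8.30 + 2 × 9.78 = 27.86
α (item deleted) = (6/5)·(1 − 8.30/27.86) = 0.842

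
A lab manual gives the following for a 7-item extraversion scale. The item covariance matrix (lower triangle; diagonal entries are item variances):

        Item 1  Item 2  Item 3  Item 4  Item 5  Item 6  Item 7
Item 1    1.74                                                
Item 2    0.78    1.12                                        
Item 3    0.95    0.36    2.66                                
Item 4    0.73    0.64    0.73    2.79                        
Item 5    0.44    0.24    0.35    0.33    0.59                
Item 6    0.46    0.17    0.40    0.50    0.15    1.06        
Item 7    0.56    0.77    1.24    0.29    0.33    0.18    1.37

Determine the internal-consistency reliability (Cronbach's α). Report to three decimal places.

Cronbach's α = 0.760

Σσᵢ² = 1.74 + 1.12 + 2.66 + 2.79 + 0.59 + 1.06 + 1.37 = 11.33
Sum of the distinct covariances = 10.60
σ²_T = 11.33 + 2 × 10.60 = 32.53
α = (k/(k−1))·(1 − Σσᵢ²/σ²_T) = (7/6)·(1 − 11.33/32.53) = 0.760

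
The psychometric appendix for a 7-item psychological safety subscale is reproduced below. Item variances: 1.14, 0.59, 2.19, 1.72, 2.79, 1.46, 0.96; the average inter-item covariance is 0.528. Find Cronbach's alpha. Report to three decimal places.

Cronbach's alpha = 0.783

sum of item variances = 1.14 + 0.59 + 2.19 + 1.72 + 2.79 + 1.46 + 0.96 = 10.85
Sum of the 21 distinct covariances = 21 × 0.528 = 11.088
σ²_total = sum of item variances + 2·Σcov = 10.85 + 2 × 11.088 = 33.026
α = (7/6)·(1 − 10.85/33.026) = 0.783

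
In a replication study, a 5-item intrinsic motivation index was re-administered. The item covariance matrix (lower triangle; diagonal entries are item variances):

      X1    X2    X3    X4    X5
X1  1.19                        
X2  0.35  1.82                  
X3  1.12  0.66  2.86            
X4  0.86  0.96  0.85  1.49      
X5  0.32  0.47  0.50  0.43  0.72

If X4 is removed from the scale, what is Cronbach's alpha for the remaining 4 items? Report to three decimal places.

α = 0.679

Remaining items: X1, X2, X3, X5 (k = 4).
ΣVar(i) = 1.19 + 1.82 + 2.86 + 0.72 = 6.59
σ²_total = 6.59 + 2 × 3.42 = 13.43
α (item deleted) = (4/3)·(1 − 6.59/13.43) = 0.679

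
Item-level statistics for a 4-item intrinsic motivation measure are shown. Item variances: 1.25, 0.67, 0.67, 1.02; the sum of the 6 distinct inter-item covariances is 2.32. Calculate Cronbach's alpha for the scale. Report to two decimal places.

α = 0.75

ΣVar(i) = 1.25 + 0.67 + 0.67 + 1.02 = 3.61
Sum of distinct covariances = 2.32
Var(T) = ΣVar(i) + 2·Σcov = 3.61 + 2 × 2.32 = 8.25
α = (4/3)·(1 − 3.61/8.25) = 0.75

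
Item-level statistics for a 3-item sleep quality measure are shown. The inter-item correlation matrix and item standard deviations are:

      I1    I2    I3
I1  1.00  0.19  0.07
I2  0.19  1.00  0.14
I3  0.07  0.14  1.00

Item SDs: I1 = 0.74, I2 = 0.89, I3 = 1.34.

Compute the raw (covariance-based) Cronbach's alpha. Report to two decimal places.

Cronbach's alpha = 0.28

Σσ²ᵢ = 0.74² + 0.89² + 1.34² = 3.1353
Covariances σ_ij = r_ij · s_i · s_j:
  σ(I1,I2) = 0.19 × 0.74 × 0.89 = 0.1251
  σ(I1,I3) = 0.07 × 0.74 × 1.34 = 0.0694
  σ(I2,I3) = 0.14 × 0.89 × 1.34 = 0.1670
σ²_T = Σσ²ᵢ + 2·Σσ_ij = 3.1353 + 2 × 0.3615 = 3.8583
α = (3/2)·(1 − 3.1353/3.8583) = 0.28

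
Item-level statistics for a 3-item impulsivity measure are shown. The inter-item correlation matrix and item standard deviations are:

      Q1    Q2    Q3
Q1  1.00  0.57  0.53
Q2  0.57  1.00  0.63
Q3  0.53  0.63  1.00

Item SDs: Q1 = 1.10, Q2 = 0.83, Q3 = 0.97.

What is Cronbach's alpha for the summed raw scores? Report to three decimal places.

Σσ²ᵢ = 1.10² + 0.83² + 0.97² = 2.8398
Covariances σ_ij = r_ij · s_i · s_j:
  σ(Q1,Q2) = 0.57 × 1.10 × 0.83 = 0.5204
  σ(Q1,Q3) = 0.53 × 1.10 × 0.97 = 0.5655
  σ(Q2,Q3) = 0.63 × 0.83 × 0.97 = 0.5072
σ²_T = Σσ²ᵢ + 2·Σσ_ij = 2.8398 + 2 × 1.5931 = 6.0260
α = (3/2)·(1 − 2.8398/6.0260) = 0.793

α = 0.793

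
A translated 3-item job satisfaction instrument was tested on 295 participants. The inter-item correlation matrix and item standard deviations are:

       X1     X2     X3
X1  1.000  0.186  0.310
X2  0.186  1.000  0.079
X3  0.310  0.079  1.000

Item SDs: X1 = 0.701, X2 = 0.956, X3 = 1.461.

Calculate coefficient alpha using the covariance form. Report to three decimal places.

Σσ²ᵢ = 0.701² + 0.956² + 1.461² = 3.5399
Covariances σ_ij = r_ij · s_i · s_j:
  σ(X1,X2) = 0.186 × 0.701 × 0.956 = 0.1246
  σ(X1,X3) = 0.310 × 0.701 × 1.461 = 0.3175
  σ(X2,X3) = 0.079 × 0.956 × 1.461 = 0.1103
σ²_T = Σσ²ᵢ + 2·Σσ_ij = 3.5399 + 2 × 0.5524 = 4.6447
α = (3/2)·(1 − 3.5399/4.6447) = 0.357

coefficient alpha = 0.357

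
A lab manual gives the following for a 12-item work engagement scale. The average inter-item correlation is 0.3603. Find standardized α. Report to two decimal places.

α = 0.87

Standardized α = k·r̄ / (1 + (k−1)·r̄) = 12 × 0.3603 / (1 + 11 × 0.3603)
  = 4.3236 / 4.9633 = 0.87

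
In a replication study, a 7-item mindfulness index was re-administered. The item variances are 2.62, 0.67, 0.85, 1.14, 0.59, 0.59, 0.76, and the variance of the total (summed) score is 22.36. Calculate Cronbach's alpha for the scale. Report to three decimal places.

Σσᵢ² = 2.62 + 0.67 + 0.85 + 1.14 + 0.59 + 0.59 + 0.76 = 7.22
α = (k/(k−1))·(1 − Σσᵢ²/σ²_T) = (7/6)·(1 − 7.22/22.36) = 0.790

α = 0.790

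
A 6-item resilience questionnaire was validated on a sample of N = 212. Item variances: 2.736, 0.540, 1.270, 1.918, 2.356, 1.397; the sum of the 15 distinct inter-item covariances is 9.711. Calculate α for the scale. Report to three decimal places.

ΣVar(i) = 2.736 + 0.540 + 1.270 + 1.918 + 2.356 + 1.397 = 10.217
Sum of distinct covariances = 9.711
σ²_T = ΣVar(i) + 2·Σcov = 10.217 + 2 × 9.711 = 29.639
α = (6/5)·(1 − 10.217/29.639) = 0.786

α = 0.786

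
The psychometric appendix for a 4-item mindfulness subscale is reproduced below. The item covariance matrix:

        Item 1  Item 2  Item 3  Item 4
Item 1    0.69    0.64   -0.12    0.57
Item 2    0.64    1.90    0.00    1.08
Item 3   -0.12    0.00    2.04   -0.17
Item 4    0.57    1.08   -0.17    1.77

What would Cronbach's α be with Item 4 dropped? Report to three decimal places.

α = 0.275

Remaining items: Item 1, Item 2, Item 3 (k = 3).
sum of item variances = 0.69 + 1.90 + 2.04 = 4.63
σ²_T = 4.63 + 2 × 0.52 = 5.67
α (item deleted) = (3/2)·(1 − 4.63/5.67) = 0.275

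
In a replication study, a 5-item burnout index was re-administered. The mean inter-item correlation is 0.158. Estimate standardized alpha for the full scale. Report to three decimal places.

Standardized α = k·r̄ / (1 + (k−1)·r̄) = 5 × 0.158 / (1 + 4 × 0.158)
  = 0.7900 / 1.6320 = 0.484

α = 0.484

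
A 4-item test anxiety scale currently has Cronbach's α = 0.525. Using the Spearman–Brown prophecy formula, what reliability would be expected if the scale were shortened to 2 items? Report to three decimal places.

predicted reliability = 0.356

Length factor m = 2/4 = 0.5000
α' = m·α / (1 − (1−m)·α)
   = 2/4 × 0.525 / (1 − (1 − 2/4) × 0.525)
   = 0.2625 / 0.7375 = 0.356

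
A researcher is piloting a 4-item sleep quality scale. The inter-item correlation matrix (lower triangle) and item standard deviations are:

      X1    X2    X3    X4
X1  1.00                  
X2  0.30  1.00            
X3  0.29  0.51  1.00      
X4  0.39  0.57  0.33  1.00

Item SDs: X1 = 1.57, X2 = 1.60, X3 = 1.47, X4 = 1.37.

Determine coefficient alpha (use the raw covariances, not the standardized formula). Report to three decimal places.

Σσ²ᵢ = 1.57² + 1.60² + 1.47² + 1.37² = 9.0627
Covariances σ_ij = r_ij · s_i · s_j:
  σ(X1,X2) = 0.30 × 1.57 × 1.60 = 0.7536
  σ(X1,X3) = 0.29 × 1.57 × 1.47 = 0.6693
  σ(X1,X4) = 0.39 × 1.57 × 1.37 = 0.8389
  σ(X2,X3) = 0.51 × 1.60 × 1.47 = 1.1995
  σ(X2,X4) = 0.57 × 1.60 × 1.37 = 1.2494
  σ(X3,X4) = 0.33 × 1.47 × 1.37 = 0.6646
σ²_T = Σσ²ᵢ + 2·Σσ_ij = 9.0627 + 2 × 5.3753 = 19.8133
α = (4/3)·(1 − 9.0627/19.8133) = 0.723

α = 0.723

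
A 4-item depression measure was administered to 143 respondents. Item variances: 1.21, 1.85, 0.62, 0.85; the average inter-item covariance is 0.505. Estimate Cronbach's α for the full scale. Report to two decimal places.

Cronbach's α = 0.76

ΣVar(i) = 1.21 + 1.85 + 0.62 + 0.85 = 4.53
Sum of the 6 distinct covariances = 6 × 0.505 = 3.030
σ²_T = ΣVar(i) + 2·Σcov = 4.53 + 2 × 3.030 = 10.590
α = (4/3)·(1 − 4.53/10.590) = 0.76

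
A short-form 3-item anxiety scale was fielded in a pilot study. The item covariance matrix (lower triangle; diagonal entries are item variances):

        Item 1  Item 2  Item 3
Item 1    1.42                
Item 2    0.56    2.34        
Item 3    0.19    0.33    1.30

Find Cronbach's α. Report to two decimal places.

Σσᵢ² = 1.42 + 2.34 + 1.30 = 5.06
Sum of off-diagonal covariances = 1.08
σ²_T = 5.06 + 2 × 1.08 = 7.22
α = (k/(k−1))·(1 − Σσᵢ²/σ²_T) = (3/2)·(1 − 5.06/7.22) = 0.45

α = 0.45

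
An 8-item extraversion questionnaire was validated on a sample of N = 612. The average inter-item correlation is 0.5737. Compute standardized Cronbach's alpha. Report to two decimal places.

Standardized α = k·r̄ / (1 + (k−1)·r̄) = 8 × 0.5737 / (1 + 7 × 0.5737)
  = 4.5896 / 5.0159 = 0.92

standardized Cronbach's alpha = 0.92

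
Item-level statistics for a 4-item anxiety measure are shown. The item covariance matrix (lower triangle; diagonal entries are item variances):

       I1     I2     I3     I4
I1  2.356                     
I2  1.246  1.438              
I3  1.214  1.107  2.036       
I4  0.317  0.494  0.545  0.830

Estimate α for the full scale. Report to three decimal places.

α = 0.795

sum of item variances = 2.356 + 1.438 + 2.036 + 0.830 = 6.660
Sum of the distinct covariances = 4.923
σ²_T = 6.660 + 2 × 4.923 = 16.506
α = (k/(k−1))·(1 − sum of item variances/σ²_T) = (4/3)·(1 − 6.660/16.506) = 0.795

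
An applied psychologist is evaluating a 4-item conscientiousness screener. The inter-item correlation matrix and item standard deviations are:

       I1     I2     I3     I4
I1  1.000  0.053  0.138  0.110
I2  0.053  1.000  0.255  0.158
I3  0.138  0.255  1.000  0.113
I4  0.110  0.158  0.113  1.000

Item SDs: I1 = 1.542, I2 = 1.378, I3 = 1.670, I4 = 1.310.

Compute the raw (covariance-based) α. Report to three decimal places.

α = 0.389

Σσ²ᵢ = 1.542² + 1.378² + 1.670² + 1.310² = 8.7816
Covariances σ_ij = r_ij · s_i · s_j:
  σ(I1,I2) = 0.053 × 1.542 × 1.378 = 0.1126
  σ(I1,I3) = 0.138 × 1.542 × 1.670 = 0.3554
  σ(I1,I4) = 0.110 × 1.542 × 1.310 = 0.2222
  σ(I2,I3) = 0.255 × 1.378 × 1.670 = 0.5868
  σ(I2,I4) = 0.158 × 1.378 × 1.310 = 0.2852
  σ(I3,I4) = 0.113 × 1.670 × 1.310 = 0.2472
σ²_T = Σσ²ᵢ + 2·Σσ_ij = 8.7816 + 2 × 1.8094 = 12.4004
α = (4/3)·(1 − 8.7816/12.4004) = 0.389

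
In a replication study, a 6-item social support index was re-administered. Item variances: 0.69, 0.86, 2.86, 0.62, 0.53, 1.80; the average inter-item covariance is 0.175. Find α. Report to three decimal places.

ΣVar(i) = 0.69 + 0.86 + 2.86 + 0.62 + 0.53 + 1.80 = 7.36
Sum of the 15 distinct covariances = 15 × 0.175 = 2.625
Var(T) = ΣVar(i) + 2·Σcov = 7.36 + 2 × 2.625 = 12.610
α = (6/5)·(1 − 7.36/12.610) = 0.500

α = 0.500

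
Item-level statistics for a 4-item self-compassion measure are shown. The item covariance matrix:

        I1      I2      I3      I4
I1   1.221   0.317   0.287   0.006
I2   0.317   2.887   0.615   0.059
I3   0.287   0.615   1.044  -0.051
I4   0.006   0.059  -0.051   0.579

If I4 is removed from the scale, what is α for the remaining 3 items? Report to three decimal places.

Remaining items: I1, I2, I3 (k = 3).
Σσᵢ² = 1.221 + 2.887 + 1.044 = 5.152
σ²_total = 5.152 + 2 × 1.219 = 7.590
α (item deleted) = (3/2)·(1 − 5.152/7.590) = 0.482

α = 0.482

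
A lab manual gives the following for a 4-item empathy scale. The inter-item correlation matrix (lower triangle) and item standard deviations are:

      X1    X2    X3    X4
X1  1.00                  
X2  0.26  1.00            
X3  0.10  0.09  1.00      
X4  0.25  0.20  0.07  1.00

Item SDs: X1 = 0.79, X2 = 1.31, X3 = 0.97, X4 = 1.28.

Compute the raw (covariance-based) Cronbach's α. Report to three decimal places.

Σσ²ᵢ = 0.79² + 1.31² + 0.97² + 1.28² = 4.9195
Covariances σ_ij = r_ij · s_i · s_j:
  σ(X1,X2) = 0.26 × 0.79 × 1.31 = 0.2691
  σ(X1,X3) = 0.10 × 0.79 × 0.97 = 0.0766
  σ(X1,X4) = 0.25 × 0.79 × 1.28 = 0.2528
  σ(X2,X3) = 0.09 × 1.31 × 0.97 = 0.1144
  σ(X2,X4) = 0.20 × 1.31 × 1.28 = 0.3354
  σ(X3,X4) = 0.07 × 0.97 × 1.28 = 0.0869
σ²_T = Σσ²ᵢ + 2·Σσ_ij = 4.9195 + 2 × 1.1352 = 7.1899
α = (4/3)·(1 − 4.9195/7.1899) = 0.421

Cronbach's α = 0.421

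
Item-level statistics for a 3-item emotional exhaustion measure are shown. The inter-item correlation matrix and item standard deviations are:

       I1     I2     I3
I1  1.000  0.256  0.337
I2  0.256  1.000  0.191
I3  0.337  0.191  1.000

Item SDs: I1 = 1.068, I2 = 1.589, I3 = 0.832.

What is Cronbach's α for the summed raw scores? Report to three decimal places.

Σσ²ᵢ = 1.068² + 1.589² + 0.832² = 4.3578
Covariances σ_ij = r_ij · s_i · s_j:
  σ(I1,I2) = 0.256 × 1.068 × 1.589 = 0.4344
  σ(I1,I3) = 0.337 × 1.068 × 0.832 = 0.2995
  σ(I2,I3) = 0.191 × 1.589 × 0.832 = 0.2525
σ²_T = Σσ²ᵢ + 2·Σσ_ij = 4.3578 + 2 × 0.9864 = 6.3306
α = (3/2)·(1 − 4.3578/6.3306) = 0.467

Cronbach's α = 0.467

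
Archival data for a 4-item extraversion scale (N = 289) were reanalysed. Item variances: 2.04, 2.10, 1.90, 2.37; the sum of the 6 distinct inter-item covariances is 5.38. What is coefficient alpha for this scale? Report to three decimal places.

coefficient alpha = 0.748

ΣVar(i) = 2.04 + 2.10 + 1.90 + 2.37 = 8.41
Sum of distinct covariances = 5.38
Var(T) = ΣVar(i) + 2·Σcov = 8.41 + 2 × 5.38 = 19.17
α = (4/3)·(1 − 8.41/19.17) = 0.748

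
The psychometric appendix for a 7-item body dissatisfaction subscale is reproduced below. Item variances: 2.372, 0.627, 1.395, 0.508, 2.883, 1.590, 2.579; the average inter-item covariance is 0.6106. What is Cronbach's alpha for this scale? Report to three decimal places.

Cronbach's alpha = 0.796

Σσ²ᵢ = 2.372 + 0.627 + 1.395 + 0.508 + 2.883 + 1.590 + 2.579 = 11.954
Sum of the 21 distinct covariances = 21 × 0.6106 = 12.8226
σ²_total = Σσ²ᵢ + 2·Σcov = 11.954 + 2 × 12.8226 = 37.5992
α = (7/6)·(1 − 11.954/37.5992) = 0.796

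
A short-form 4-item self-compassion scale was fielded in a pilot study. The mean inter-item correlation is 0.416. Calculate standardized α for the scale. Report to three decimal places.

standardized α = 0.740

Standardized α = k·r̄ / (1 + (k−1)·r̄) = 4 × 0.416 / (1 + 3 × 0.416)
  = 1.6640 / 2.2480 = 0.740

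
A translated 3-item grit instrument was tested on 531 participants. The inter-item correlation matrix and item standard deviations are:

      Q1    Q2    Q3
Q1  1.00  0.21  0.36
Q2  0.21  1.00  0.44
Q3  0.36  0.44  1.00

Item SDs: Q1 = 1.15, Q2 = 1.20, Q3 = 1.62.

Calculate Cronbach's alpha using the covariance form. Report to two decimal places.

α = 0.60

Σσ²ᵢ = 1.15² + 1.20² + 1.62² = 5.3869
Covariances σ_ij = r_ij · s_i · s_j:
  σ(Q1,Q2) = 0.21 × 1.15 × 1.20 = 0.2898
  σ(Q1,Q3) = 0.36 × 1.15 × 1.62 = 0.6707
  σ(Q2,Q3) = 0.44 × 1.20 × 1.62 = 0.8554
σ²_T = Σσ²ᵢ + 2·Σσ_ij = 5.3869 + 2 × 1.8159 = 9.0187
α = (3/2)·(1 − 5.3869/9.0187) = 0.60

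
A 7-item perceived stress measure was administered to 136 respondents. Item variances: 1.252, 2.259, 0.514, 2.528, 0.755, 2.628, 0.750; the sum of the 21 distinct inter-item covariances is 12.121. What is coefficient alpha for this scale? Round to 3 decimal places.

coefficient alpha = 0.810

Σσ²ᵢ = 1.252 + 2.259 + 0.514 + 2.528 + 0.755 + 2.628 + 0.750 = 10.686
Sum of distinct covariances = 12.121
Var(T) = Σσ²ᵢ + 2·Σcov = 10.686 + 2 × 12.121 = 34.928
α = (7/6)·(1 − 10.686/34.928) = 0.810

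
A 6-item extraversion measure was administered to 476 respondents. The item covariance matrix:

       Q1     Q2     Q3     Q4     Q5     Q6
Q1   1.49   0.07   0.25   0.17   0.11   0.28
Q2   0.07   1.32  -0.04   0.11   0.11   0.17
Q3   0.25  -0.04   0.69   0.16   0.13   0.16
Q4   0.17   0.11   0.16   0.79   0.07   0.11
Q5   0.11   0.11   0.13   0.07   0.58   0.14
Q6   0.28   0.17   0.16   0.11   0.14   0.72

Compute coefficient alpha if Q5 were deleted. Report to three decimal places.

Remaining items: Q1, Q2, Q3, Q4, Q6 (k = 5).
Σσ²ᵢ = 1.49 + 1.32 + 0.69 + 0.79 + 0.72 = 5.01
Var(T) = 5.01 + 2 × 1.44 = 7.89
α (item deleted) = (5/4)·(1 − 5.01/7.89) = 0.456

α = 0.456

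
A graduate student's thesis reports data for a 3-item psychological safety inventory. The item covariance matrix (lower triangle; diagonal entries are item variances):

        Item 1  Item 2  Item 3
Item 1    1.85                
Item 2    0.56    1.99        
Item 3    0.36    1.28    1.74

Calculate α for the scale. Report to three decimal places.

α = 0.661

ΣVar(i) = 1.85 + 1.99 + 1.74 = 5.58
Sum of off-diagonal covariances = 2.20
σ²_total = 5.58 + 2 × 2.20 = 9.98
α = (k/(k−1))·(1 − ΣVar(i)/σ²_total) = (3/2)·(1 − 5.58/9.98) = 0.661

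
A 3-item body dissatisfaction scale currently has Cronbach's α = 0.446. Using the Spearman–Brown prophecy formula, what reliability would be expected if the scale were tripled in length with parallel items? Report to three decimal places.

Length factor m = 3
α' = m·α / (1 + (m−1)·α)
   = 3 × 0.446 / (1 + (3 − 1) × 0.446)
   = 1.3380 / 1.8920 = 0.707

predicted reliability = 0.707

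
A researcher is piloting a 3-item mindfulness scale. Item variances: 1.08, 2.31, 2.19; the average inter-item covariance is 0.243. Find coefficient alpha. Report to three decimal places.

coefficient alpha = 0.311

sum of item variances = 1.08 + 2.31 + 2.19 = 5.58
Sum of the 3 distinct covariances = 3 × 0.243 = 0.729
σ²_T = sum of item variances + 2·Σcov = 5.58 + 2 × 0.729 = 7.038
α = (3/2)·(1 − 5.58/7.038) = 0.311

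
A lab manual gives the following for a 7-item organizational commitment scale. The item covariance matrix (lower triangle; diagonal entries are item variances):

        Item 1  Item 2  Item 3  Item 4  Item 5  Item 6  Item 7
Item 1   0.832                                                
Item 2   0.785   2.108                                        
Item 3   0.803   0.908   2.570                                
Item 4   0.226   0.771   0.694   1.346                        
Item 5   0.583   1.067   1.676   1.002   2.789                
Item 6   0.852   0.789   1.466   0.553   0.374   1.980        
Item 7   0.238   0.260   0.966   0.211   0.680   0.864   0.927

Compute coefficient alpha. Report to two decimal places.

sum of item variances = 0.832 + 2.108 + 2.570 + 1.346 + 2.789 + 1.980 + 0.927 = 12.552
Σ_{i<j} σ_ij = 15.768
Var(T) = 12.552 + 2 × 15.768 = 44.088
α = (k/(k−1))·(1 − sum of item variances/Var(T)) = (7/6)·(1 − 12.552/44.088) = 0.83

coefficient alpha = 0.83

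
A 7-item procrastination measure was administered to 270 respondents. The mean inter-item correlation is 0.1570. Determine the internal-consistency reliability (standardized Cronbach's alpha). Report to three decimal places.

standardized Cronbach's alpha = 0.566

Standardized α = k·r̄ / (1 + (k−1)·r̄) = 7 × 0.1570 / (1 + 6 × 0.1570)
  = 1.0990 / 1.9420 = 0.566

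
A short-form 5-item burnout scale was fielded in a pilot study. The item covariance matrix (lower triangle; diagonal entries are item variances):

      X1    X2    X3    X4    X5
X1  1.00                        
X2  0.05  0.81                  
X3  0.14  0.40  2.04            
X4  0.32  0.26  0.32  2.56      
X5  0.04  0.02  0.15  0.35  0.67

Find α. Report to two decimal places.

α = 0.46

Σσᵢ² = 1.00 + 0.81 + 2.04 + 2.56 + 0.67 = 7.08
Sum of off-diagonal covariances = 2.05
σ²_total = 7.08 + 2 × 2.05 = 11.18
α = (k/(k−1))·(1 − Σσᵢ²/σ²_total) = (5/4)·(1 − 7.08/11.18) = 0.46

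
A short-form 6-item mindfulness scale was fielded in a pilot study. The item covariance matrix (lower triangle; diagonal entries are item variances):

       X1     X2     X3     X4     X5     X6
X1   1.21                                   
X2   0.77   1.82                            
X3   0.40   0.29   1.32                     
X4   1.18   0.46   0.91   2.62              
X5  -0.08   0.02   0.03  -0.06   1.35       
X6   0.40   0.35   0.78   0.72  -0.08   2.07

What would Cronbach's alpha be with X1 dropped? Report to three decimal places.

Remaining items: X2, X3, X4, X5, X6 (k = 5).
ΣVar(i) = 1.82 + 1.32 + 2.62 + 1.35 + 2.07 = 9.18
total variance = 9.18 + 2 × 3.42 = 16.02
α (item deleted) = (5/4)·(1 − 9.18/16.02) = 0.534

Cronbach's alpha = 0.534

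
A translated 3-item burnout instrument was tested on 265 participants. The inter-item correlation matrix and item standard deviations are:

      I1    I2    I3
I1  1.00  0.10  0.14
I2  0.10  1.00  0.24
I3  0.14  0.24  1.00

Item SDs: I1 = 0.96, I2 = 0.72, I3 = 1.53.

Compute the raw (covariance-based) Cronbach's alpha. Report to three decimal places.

Cronbach's alpha = 0.333

Σσ²ᵢ = 0.96² + 0.72² + 1.53² = 3.7809
Covariances σ_ij = r_ij · s_i · s_j:
  σ(I1,I2) = 0.10 × 0.96 × 0.72 = 0.0691
  σ(I1,I3) = 0.14 × 0.96 × 1.53 = 0.2056
  σ(I2,I3) = 0.24 × 0.72 × 1.53 = 0.2644
σ²_T = Σσ²ᵢ + 2·Σσ_ij = 3.7809 + 2 × 0.5391 = 4.8591
α = (3/2)·(1 − 3.7809/4.8591) = 0.333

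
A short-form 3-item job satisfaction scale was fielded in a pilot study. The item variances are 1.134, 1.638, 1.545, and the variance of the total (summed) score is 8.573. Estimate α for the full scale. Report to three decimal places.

α = 0.745

Σσ²ᵢ = 1.134 + 1.638 + 1.545 = 4.317
α = (k/(k−1))·(1 − Σσ²ᵢ/total variance) = (3/2)·(1 − 4.317/8.573) = 0.745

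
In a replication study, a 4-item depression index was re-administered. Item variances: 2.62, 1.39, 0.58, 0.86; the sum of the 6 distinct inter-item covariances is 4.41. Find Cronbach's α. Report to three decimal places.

α = 0.824

sum of item variances = 2.62 + 1.39 + 0.58 + 0.86 = 5.45
Sum of distinct covariances = 4.41
σ²_T = sum of item variances + 2·Σcov = 5.45 + 2 × 4.41 = 14.27
α = (4/3)·(1 − 5.45/14.27) = 0.824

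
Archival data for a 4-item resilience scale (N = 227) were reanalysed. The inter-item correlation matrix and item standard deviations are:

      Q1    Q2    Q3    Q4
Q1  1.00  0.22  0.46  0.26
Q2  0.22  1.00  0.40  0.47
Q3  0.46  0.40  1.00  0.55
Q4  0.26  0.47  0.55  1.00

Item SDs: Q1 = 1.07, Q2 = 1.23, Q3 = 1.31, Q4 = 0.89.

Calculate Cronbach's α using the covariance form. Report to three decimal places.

Σσ²ᵢ = 1.07² + 1.23² + 1.31² + 0.89² = 5.1660
Covariances σ_ij = r_ij · s_i · s_j:
  σ(Q1,Q2) = 0.22 × 1.07 × 1.23 = 0.2895
  σ(Q1,Q3) = 0.46 × 1.07 × 1.31 = 0.6448
  σ(Q1,Q4) = 0.26 × 1.07 × 0.89 = 0.2476
  σ(Q2,Q3) = 0.40 × 1.23 × 1.31 = 0.6445
  σ(Q2,Q4) = 0.47 × 1.23 × 0.89 = 0.5145
  σ(Q3,Q4) = 0.55 × 1.31 × 0.89 = 0.6412
σ²_T = Σσ²ᵢ + 2·Σσ_ij = 5.1660 + 2 × 2.9821 = 11.1302
α = (4/3)·(1 − 5.1660/11.1302) = 0.714

Cronbach's α = 0.714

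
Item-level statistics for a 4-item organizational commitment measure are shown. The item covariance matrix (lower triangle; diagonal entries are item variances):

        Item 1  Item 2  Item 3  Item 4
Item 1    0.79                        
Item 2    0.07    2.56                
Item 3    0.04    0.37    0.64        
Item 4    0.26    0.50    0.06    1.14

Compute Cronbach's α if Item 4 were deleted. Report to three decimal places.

Cronbach's α = 0.291

Remaining items: Item 1, Item 2, Item 3 (k = 3).
ΣVar(i) = 0.79 + 2.56 + 0.64 = 3.99
σ²_total = 3.99 + 2 × 0.48 = 4.95
α (item deleted) = (3/2)·(1 − 3.99/4.95) = 0.291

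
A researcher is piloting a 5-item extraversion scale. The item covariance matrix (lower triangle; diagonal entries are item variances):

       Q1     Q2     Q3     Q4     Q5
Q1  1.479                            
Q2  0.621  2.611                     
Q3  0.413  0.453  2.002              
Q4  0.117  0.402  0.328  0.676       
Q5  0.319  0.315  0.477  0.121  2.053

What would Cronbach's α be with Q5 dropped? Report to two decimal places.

Remaining items: Q1, Q2, Q3, Q4 (k = 4).
sum of item variances = 1.479 + 2.611 + 2.002 + 0.676 = 6.768
Var(T) = 6.768 + 2 × 2.334 = 11.436
α (item deleted) = (4/3)·(1 − 6.768/11.436) = 0.54

α = 0.54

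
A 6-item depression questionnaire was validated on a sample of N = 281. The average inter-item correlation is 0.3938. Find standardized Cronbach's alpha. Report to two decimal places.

Standardized α = k·r̄ / (1 + (k−1)·r̄) = 6 × 0.3938 / (1 + 5 × 0.3938)
  = 2.3628 / 2.9690 = 0.80

α = 0.80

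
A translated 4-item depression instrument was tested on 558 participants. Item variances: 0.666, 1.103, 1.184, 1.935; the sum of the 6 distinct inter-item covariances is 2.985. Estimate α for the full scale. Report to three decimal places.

sum of item variances = 0.666 + 1.103 + 1.184 + 1.935 = 4.888
Sum of distinct covariances = 2.985
σ²_total = sum of item variances + 2·Σcov = 4.888 + 2 × 2.985 = 10.858
α = (4/3)·(1 − 4.888/10.858) = 0.733

α = 0.733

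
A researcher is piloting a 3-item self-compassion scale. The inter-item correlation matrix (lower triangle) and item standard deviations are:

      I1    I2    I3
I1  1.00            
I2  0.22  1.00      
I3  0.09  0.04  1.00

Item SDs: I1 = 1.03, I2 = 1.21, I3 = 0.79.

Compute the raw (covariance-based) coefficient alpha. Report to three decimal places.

Σσ²ᵢ = 1.03² + 1.21² + 0.79² = 3.1491
Covariances σ_ij = r_ij · s_i · s_j:
  σ(I1,I2) = 0.22 × 1.03 × 1.21 = 0.2742
  σ(I1,I3) = 0.09 × 1.03 × 0.79 = 0.0732
  σ(I2,I3) = 0.04 × 1.21 × 0.79 = 0.0382
σ²_T = Σσ²ᵢ + 2·Σσ_ij = 3.1491 + 2 × 0.3856 = 3.9203
α = (3/2)·(1 − 3.1491/3.9203) = 0.295

coefficient alpha = 0.295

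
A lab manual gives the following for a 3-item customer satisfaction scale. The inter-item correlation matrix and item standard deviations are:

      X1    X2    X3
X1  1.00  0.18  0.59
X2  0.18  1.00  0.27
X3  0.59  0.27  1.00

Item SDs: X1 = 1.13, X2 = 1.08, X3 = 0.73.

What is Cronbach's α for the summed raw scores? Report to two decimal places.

α = 0.57

Σσ²ᵢ = 1.13² + 1.08² + 0.73² = 2.9762
Covariances σ_ij = r_ij · s_i · s_j:
  σ(X1,X2) = 0.18 × 1.13 × 1.08 = 0.2197
  σ(X1,X3) = 0.59 × 1.13 × 0.73 = 0.4867
  σ(X2,X3) = 0.27 × 1.08 × 0.73 = 0.2129
σ²_T = Σσ²ᵢ + 2·Σσ_ij = 2.9762 + 2 × 0.9193 = 4.8148
α = (3/2)·(1 − 2.9762/4.8148) = 0.57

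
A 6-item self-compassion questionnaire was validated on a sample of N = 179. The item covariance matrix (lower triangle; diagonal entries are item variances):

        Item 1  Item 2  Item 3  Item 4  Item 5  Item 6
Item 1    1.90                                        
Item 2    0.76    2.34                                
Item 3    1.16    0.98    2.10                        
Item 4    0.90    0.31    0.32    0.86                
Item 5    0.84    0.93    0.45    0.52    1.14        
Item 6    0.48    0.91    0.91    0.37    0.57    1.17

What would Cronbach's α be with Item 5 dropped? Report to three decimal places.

Cronbach's α = 0.786

Remaining items: Item 1, Item 2, Item 3, Item 4, Item 6 (k = 5).
ΣVar(i) = 1.90 + 2.34 + 2.10 + 0.86 + 1.17 = 8.37
Var(T) = 8.37 + 2 × 7.10 = 22.57
α (item deleted) = (5/4)·(1 − 8.37/22.57) = 0.786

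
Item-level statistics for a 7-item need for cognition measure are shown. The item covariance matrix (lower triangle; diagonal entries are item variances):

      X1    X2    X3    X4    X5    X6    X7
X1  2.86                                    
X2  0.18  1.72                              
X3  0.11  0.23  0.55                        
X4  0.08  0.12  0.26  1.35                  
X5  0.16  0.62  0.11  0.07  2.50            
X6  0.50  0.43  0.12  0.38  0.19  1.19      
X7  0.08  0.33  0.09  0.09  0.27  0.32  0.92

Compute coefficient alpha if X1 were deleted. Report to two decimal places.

α = 0.56

Remaining items: X2, X3, X4, X5, X6, X7 (k = 6).
sum of item variances = 1.72 + 0.55 + 1.35 + 2.50 + 1.19 + 0.92 = 8.23
Var(T) = 8.23 + 2 × 3.63 = 15.49
α (item deleted) = (6/5)·(1 − 8.23/15.49) = 0.56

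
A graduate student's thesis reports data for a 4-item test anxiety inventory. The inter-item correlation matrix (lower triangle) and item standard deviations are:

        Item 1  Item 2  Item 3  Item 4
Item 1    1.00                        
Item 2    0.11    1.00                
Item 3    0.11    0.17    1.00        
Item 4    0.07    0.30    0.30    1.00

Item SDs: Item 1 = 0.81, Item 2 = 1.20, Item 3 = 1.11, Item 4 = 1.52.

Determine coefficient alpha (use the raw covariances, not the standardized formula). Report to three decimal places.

coefficient alpha = 0.477

Σσ²ᵢ = 0.81² + 1.20² + 1.11² + 1.52² = 5.6386
Covariances σ_ij = r_ij · s_i · s_j:
  σ(Item 1,Item 2) = 0.11 × 0.81 × 1.20 = 0.1069
  σ(Item 1,Item 3) = 0.11 × 0.81 × 1.11 = 0.0989
  σ(Item 1,Item 4) = 0.07 × 0.81 × 1.52 = 0.0862
  σ(Item 2,Item 3) = 0.17 × 1.20 × 1.11 = 0.2264
  σ(Item 2,Item 4) = 0.30 × 1.20 × 1.52 = 0.5472
  σ(Item 3,Item 4) = 0.30 × 1.11 × 1.52 = 0.5062
σ²_T = Σσ²ᵢ + 2·Σσ_ij = 5.6386 + 2 × 1.5718 = 8.7822
α = (4/3)·(1 − 5.6386/8.7822) = 0.477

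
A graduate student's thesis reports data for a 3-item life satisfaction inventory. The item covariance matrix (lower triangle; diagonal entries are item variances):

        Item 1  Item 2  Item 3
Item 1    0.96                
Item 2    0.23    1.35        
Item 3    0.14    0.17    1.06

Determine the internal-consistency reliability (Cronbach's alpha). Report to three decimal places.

sum of item variances = 0.96 + 1.35 + 1.06 = 3.37
Sum of the distinct covariances = 0.54
total variance = 3.37 + 2 × 0.54 = 4.45
α = (k/(k−1))·(1 − sum of item variances/total variance) = (3/2)·(1 − 3.37/4.45) = 0.364

Cronbach's alpha = 0.364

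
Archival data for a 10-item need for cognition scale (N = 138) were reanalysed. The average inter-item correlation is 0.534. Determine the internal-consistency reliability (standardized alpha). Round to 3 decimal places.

α = 0.920

Standardized α = k·r̄ / (1 + (k−1)·r̄) = 10 × 0.534 / (1 + 9 × 0.534)
  = 5.3400 / 5.8060 = 0.920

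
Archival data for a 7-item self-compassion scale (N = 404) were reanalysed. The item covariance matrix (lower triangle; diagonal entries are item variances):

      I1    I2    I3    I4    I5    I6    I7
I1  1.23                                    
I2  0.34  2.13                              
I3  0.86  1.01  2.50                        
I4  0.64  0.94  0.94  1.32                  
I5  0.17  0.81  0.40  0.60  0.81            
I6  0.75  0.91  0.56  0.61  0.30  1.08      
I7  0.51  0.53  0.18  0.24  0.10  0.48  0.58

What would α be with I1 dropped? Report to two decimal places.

α = 0.81

Remaining items: I2, I3, I4, I5, I6, I7 (k = 6).
sum of item variances = 2.13 + 2.50 + 1.32 + 0.81 + 1.08 + 0.58 = 8.42
σ²_T = 8.42 + 2 × 8.61 = 25.64
α (item deleted) = (6/5)·(1 − 8.42/25.64) = 0.81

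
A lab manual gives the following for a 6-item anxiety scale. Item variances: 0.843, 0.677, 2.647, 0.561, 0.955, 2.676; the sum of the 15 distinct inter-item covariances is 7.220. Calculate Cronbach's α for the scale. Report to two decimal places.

Cronbach's α = 0.76

Σσ²ᵢ = 0.843 + 0.677 + 2.647 + 0.561 + 0.955 + 2.676 = 8.359
Sum of distinct covariances = 7.220
Var(T) = Σσ²ᵢ + 2·Σcov = 8.359 + 2 × 7.220 = 22.799
α = (6/5)·(1 − 8.359/22.799) = 0.76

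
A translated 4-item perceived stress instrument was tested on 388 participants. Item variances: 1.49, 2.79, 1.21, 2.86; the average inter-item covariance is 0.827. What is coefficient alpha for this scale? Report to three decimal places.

ΣVar(i) = 1.49 + 2.79 + 1.21 + 2.86 = 8.35
Sum of the 6 distinct covariances = 6 × 0.827 = 4.962
Var(T) = ΣVar(i) + 2·Σcov = 8.35 + 2 × 4.962 = 18.274
α = (4/3)·(1 − 8.35/18.274) = 0.724

α = 0.724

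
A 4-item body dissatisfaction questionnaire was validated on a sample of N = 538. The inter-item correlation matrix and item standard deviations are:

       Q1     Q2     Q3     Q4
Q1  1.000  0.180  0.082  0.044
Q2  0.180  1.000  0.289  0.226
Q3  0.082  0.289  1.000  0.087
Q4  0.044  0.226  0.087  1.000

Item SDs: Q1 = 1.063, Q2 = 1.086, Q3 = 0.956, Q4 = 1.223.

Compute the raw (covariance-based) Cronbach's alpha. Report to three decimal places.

Cronbach's alpha = 0.411

Σσ²ᵢ = 1.063² + 1.086² + 0.956² + 1.223² = 4.7190
Covariances σ_ij = r_ij · s_i · s_j:
  σ(Q1,Q2) = 0.180 × 1.063 × 1.086 = 0.2078
  σ(Q1,Q3) = 0.082 × 1.063 × 0.956 = 0.0833
  σ(Q1,Q4) = 0.044 × 1.063 × 1.223 = 0.0572
  σ(Q2,Q3) = 0.289 × 1.086 × 0.956 = 0.3000
  σ(Q2,Q4) = 0.226 × 1.086 × 1.223 = 0.3002
  σ(Q3,Q4) = 0.087 × 0.956 × 1.223 = 0.1017
σ²_T = Σσ²ᵢ + 2·Σσ_ij = 4.7190 + 2 × 1.0502 = 6.8194
α = (4/3)·(1 − 4.7190/6.8194) = 0.411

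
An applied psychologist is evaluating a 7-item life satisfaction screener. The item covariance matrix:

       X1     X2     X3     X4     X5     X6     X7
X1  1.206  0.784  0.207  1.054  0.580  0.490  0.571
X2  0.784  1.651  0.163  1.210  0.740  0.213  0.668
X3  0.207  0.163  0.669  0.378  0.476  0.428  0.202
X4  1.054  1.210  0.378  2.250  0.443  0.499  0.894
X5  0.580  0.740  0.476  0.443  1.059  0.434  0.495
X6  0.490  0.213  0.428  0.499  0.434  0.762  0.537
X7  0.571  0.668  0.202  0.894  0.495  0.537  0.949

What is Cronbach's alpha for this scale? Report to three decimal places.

sum of item variances = 1.206 + 1.651 + 0.669 + 2.250 + 1.059 + 0.762 + 0.949 = 8.546
Σ_{i<j} σ_ij = 11.466
σ²_total = 8.546 + 2 × 11.466 = 31.478
α = (k/(k−1))·(1 − sum of item variances/σ²_total) = (7/6)·(1 − 8.546/31.478) = 0.850

Cronbach's alpha = 0.850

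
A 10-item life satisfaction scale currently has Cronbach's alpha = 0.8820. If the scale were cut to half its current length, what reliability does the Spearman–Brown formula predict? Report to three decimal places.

predicted reliability = 0.789

Length factor m = 1/2
α' = m·α / (1 − (1−m)·α)
   = 1/2 × 0.8820 / (1 − (1 − 1/2) × 0.8820)
   = 0.4410 / 0.5590 = 0.789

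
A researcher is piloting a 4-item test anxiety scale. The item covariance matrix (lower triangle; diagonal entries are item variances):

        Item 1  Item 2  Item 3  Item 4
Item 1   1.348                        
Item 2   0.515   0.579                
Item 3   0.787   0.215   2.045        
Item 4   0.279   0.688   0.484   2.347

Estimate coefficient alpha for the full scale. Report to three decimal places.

Σσᵢ² = 1.348 + 0.579 + 2.045 + 2.347 = 6.319
Sum of the distinct covariances = 2.968
σ²_total = 6.319 + 2 × 2.968 = 12.255
α = (k/(k−1))·(1 − Σσᵢ²/σ²_total) = (4/3)·(1 − 6.319/12.255) = 0.646

coefficient alpha = 0.646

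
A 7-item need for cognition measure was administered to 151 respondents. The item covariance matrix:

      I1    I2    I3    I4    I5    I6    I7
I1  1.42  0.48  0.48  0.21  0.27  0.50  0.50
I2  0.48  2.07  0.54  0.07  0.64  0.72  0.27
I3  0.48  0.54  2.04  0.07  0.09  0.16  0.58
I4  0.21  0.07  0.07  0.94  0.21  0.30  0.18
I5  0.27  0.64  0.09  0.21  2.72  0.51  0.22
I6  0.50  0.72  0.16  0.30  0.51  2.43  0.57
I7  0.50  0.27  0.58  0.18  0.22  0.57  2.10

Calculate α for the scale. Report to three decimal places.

Σσ²ᵢ = 1.42 + 2.07 + 2.04 + 0.94 + 2.72 + 2.43 + 2.10 = 13.72
Sum of off-diagonal covariances = 7.57
σ²_T = 13.72 + 2 × 7.57 = 28.86
α = (k/(k−1))·(1 − Σσ²ᵢ/σ²_T) = (7/6)·(1 − 13.72/28.86) = 0.612

α = 0.612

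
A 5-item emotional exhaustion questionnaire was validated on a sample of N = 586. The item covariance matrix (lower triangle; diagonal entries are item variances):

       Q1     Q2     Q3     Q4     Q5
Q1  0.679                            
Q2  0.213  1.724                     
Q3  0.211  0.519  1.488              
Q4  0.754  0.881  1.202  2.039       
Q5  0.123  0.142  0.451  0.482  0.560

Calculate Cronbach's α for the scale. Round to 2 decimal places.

Σσᵢ² = 0.679 + 1.724 + 1.488 + 2.039 + 0.560 = 6.490
Σ_{i<j} σ_ij = 4.978
σ²_total = 6.490 + 2 × 4.978 = 16.446
α = (k/(k−1))·(1 − Σσᵢ²/σ²_total) = (5/4)·(1 − 6.490/16.446) = 0.76

α = 0.76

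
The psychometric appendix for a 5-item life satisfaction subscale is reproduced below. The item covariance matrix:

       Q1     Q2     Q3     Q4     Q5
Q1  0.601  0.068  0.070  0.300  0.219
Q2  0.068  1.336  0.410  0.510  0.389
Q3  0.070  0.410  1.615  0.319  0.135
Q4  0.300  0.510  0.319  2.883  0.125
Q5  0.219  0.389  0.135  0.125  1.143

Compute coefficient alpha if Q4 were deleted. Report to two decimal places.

coefficient alpha = 0.47

Remaining items: Q1, Q2, Q3, Q5 (k = 4).
Σσᵢ² = 0.601 + 1.336 + 1.615 + 1.143 = 4.695
Var(T) = 4.695 + 2 × 1.291 = 7.277
α (item deleted) = (4/3)·(1 − 4.695/7.277) = 0.47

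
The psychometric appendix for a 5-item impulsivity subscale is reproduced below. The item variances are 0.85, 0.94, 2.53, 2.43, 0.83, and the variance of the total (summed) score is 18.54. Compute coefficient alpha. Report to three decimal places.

sum of item variances = 0.85 + 0.94 + 2.53 + 2.43 + 0.83 = 7.58
α = (k/(k−1))·(1 − sum of item variances/σ²_total) = (5/4)·(1 − 7.58/18.54) = 0.739

coefficient alpha = 0.739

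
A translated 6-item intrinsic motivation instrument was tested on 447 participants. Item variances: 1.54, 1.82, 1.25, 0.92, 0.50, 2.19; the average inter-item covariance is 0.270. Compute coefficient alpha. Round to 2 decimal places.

Σσ²ᵢ = 1.54 + 1.82 + 1.25 + 0.92 + 0.50 + 2.19 = 8.22
Sum of the 15 distinct covariances = 15 × 0.270 = 4.050
Var(T) = Σσ²ᵢ + 2·Σcov = 8.22 + 2 × 4.050 = 16.320
α = (6/5)·(1 − 8.22/16.320) = 0.60

coefficient alpha = 0.60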